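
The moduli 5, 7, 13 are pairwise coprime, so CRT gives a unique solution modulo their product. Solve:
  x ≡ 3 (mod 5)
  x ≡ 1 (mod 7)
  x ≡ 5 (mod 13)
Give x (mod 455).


Moduli 5, 7, 13 are pairwise coprime; by CRT there is a unique solution modulo M = 5 · 7 · 13 = 455.
Solve pairwise, accumulating the modulus:
  Start with x ≡ 3 (mod 5).
  Combine with x ≡ 1 (mod 7): since gcd(5, 7) = 1, we get a unique residue mod 35.
    Write x = 3 + 5·t and substitute into x ≡ 1 (mod 7): 5·t ≡ 1 − 3 = -2 (mod 7).
    Reduce coefficients mod 7: 5·t ≡ 5 (mod 7).
    The inverse of 5 mod 7 is 3 (since 5·3 = 15 = 2·7 + 1), so t ≡ 3·5 = 15 ≡ 1 (mod 7).
    Then x = 3 + 5·1 = 8, valid modulo lcm(5, 7) = 35: x ≡ 8 (mod 35).
  Combine with x ≡ 5 (mod 13): since gcd(35, 13) = 1, we get a unique residue mod 455.
    Write x = 8 + 35·t and substitute into x ≡ 5 (mod 13): 35·t ≡ 5 − 8 = -3 (mod 13).
    Reduce coefficients mod 13: 9·t ≡ 10 (mod 13).
    The inverse of 9 mod 13 is 3 (since 9·3 = 27 = 2·13 + 1), so t ≡ 3·10 = 30 ≡ 4 (mod 13).
    Then x = 8 + 35·4 = 148, valid modulo lcm(35, 13) = 455: x ≡ 148 (mod 455).
Verify: 148 mod 5 = 3 ✓, 148 mod 7 = 1 ✓, 148 mod 13 = 5 ✓.

x ≡ 148 (mod 455).


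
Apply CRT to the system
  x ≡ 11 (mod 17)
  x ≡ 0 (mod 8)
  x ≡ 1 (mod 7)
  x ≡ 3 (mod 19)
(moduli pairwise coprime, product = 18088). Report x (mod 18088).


Product of moduli M = 17 · 8 · 7 · 19 = 18088.
Merge one congruence at a time:
  Start: x ≡ 11 (mod 17).
  Combine with x ≡ 0 (mod 8); new modulus lcm = 136.
    Write x = 11 + 17·t and substitute into x ≡ 0 (mod 8): 17·t ≡ 0 − 11 = -11 (mod 8).
    Reduce coefficients mod 8: 1·t ≡ 5 (mod 8).
    So t ≡ 5 (mod 8).
    Then x = 11 + 17·5 = 96, valid modulo lcm(17, 8) = 136: x ≡ 96 (mod 136).
  Combine with x ≡ 1 (mod 7); new modulus lcm = 952.
    Write x = 96 + 136·t and substitute into x ≡ 1 (mod 7): 136·t ≡ 1 − 96 = -95 (mod 7).
    Reduce coefficients mod 7: 3·t ≡ 3 (mod 7).
    The inverse of 3 mod 7 is 5 (since 3·5 = 15 = 2·7 + 1), so t ≡ 5·3 = 15 ≡ 1 (mod 7).
    Then x = 96 + 136·1 = 232, valid modulo lcm(136, 7) = 952: x ≡ 232 (mod 952).
  Combine with x ≡ 3 (mod 19); new modulus lcm = 18088.
    Write x = 232 + 952·t and substitute into x ≡ 3 (mod 19): 952·t ≡ 3 − 232 = -229 (mod 19).
    Reduce coefficients mod 19: 2·t ≡ 18 (mod 19).
    The inverse of 2 mod 19 is 10 (since 2·10 = 20 = 1·19 + 1), so t ≡ 10·18 = 180 ≡ 9 (mod 19).
    Then x = 232 + 952·9 = 8800, valid modulo lcm(952, 19) = 18088: x ≡ 8800 (mod 18088).
Verify against each original: 8800 mod 17 = 11, 8800 mod 8 = 0, 8800 mod 7 = 1, 8800 mod 19 = 3.

x ≡ 8800 (mod 18088).


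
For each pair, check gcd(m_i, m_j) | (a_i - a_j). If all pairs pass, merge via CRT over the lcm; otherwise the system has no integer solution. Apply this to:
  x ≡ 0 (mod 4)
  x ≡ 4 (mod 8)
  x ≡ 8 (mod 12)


Moduli 4, 8, 12 are not pairwise coprime, so CRT works modulo lcm(m_i) when all pairwise compatibility conditions hold.
Pairwise compatibility: gcd(m_i, m_j) must divide a_i - a_j for every pair.
Merge one congruence at a time:
  Start: x ≡ 0 (mod 4).
  Combine with x ≡ 4 (mod 8): gcd(4, 8) = 4; 4 - 0 = 4, which IS divisible by 4, so compatible.
    Write x = 0 + 4·t and substitute into x ≡ 4 (mod 8): 4·t ≡ 4 − 0 = 4 (mod 8).
    Divide the congruence (and modulus) by g = 4: 1·t ≡ 1 (mod 2).
    So t ≡ 1 (mod 2).
    Then x = 0 + 4·1 = 4, valid modulo lcm(4, 8) = 8: x ≡ 4 (mod 8).
  Combine with x ≡ 8 (mod 12): gcd(8, 12) = 4; 8 - 4 = 4, which IS divisible by 4, so compatible.
    Write x = 4 + 8·t and substitute into x ≡ 8 (mod 12): 8·t ≡ 8 − 4 = 4 (mod 12).
    Divide the congruence (and modulus) by g = 4: 2·t ≡ 1 (mod 3).
    The inverse of 2 mod 3 is 2 (since 2·2 = 4 = 1·3 + 1), so t ≡ 2·1 = 2 ≡ 2 (mod 3).
    Then x = 4 + 8·2 = 20, valid modulo lcm(8, 12) = 24: x ≡ 20 (mod 24).
Verify: 20 mod 4 = 0, 20 mod 8 = 4, 20 mod 12 = 8.

x ≡ 20 (mod 24).


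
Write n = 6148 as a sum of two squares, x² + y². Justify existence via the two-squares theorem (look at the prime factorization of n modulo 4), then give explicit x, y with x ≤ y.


Step 1: Factor n = 6148 = 2^2 · 29 · 53.
Step 2: Check the mod-4 condition on each prime factor: 2 = 2 (special); 29 ≡ 1 (mod 4), exponent 1; 53 ≡ 1 (mod 4), exponent 1.
All primes ≡ 3 (mod 4) appear to even exponent (or don't appear), so by the two-squares theorem n IS expressible as a sum of two squares.
Step 3: Build a representation. Group n = k² · m with k = 2 and m = 29 · 53 = 1537 (a product of primes ≡ 1 (mod 4)); a representation of m scales to one of n via (k·x)² + (k·y)² = k²(x² + y²). Each prime p ≡ 1 (mod 4) is itself a sum of two squares; find a² by testing p − a² for a perfect square:
  29: 29 − 1² = 28, 29 − 2² = 25 = 5² ⇒ 29 = 2² + 5².
  53: 53 − 1² = 52, 53 − 2² = 49 = 7² ⇒ 53 = 2² + 7².
  Combine using the Brahmagupta–Fibonacci identity (a² + b²)(c² + d²) = (ac − bd)² + (ad + bc)² = (ac + bd)² + (ad − bc)²:
  29 · 53 = 1537: from (2² + 5²)(2² + 7²), take (2·2 − 5·7, 2·7 + 5·2) = (4 − 35, 14 + 10) = (-31, 24); dropping signs (only squares matter) gives (31, 24); check 31² + 24² = 961 + 576 = 1537 ✓.
  Scale by k = 2: (2·31, 2·24) = (62, 48).
Step 4: Order so x ≤ y and verify: 48² + 62² = 2304 + 3844 = 6148 = n. ✓

n = 6148 = 48² + 62² (one valid representation with x ≤ y).


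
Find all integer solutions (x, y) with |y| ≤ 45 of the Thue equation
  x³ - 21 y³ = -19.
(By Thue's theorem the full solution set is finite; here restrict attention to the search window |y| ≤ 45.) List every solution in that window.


The equation is x³ - 21y³ = -19. For fixed y, x³ = 21·y³ − 19, so a solution requires the RHS to be a perfect cube.
Strategy: iterate y from -45 to 45, compute RHS = 21·y³ − 19, and check whether it is a (positive or negative) perfect cube.
Check small values of y:
  y = 0: RHS = -19 is not a perfect cube.
  y = 1: RHS = 2 is not a perfect cube.
  y = -1: RHS = -40 is not a perfect cube.
  y = 2: RHS = 149 is not a perfect cube.
  y = -2: RHS = -187 is not a perfect cube.
  y = 3: RHS = 548 is not a perfect cube.
  y = -3: RHS = -586 is not a perfect cube.
Continuing the search up to |y| = 45 finds no solutions either.
No (x, y) in the scanned range satisfies the equation.

No integer solutions with |y| ≤ 45.


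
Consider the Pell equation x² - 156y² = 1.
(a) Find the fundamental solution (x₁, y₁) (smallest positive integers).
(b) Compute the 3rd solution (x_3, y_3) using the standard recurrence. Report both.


Step 1: Find the fundamental solution (x₁, y₁) of x² - 156y² = 1.
  Expand √156 as a continued fraction. a₀ = ⌊√156⌋ = 12; iterate m_{k+1} = d_k·a_k − m_k, d_{k+1} = (156 − m_{k+1}²)/d_k, a_{k+1} = ⌊(a₀ + m_{k+1})/d_{k+1}⌋ (starting m₀ = 0, d₀ = 1), with convergents p_k = a_k·p_{k-1} + p_{k-2}, q_k = a_k·q_{k-1} + q_{k-2} (p₋₁ = 1, q₋₁ = 0):
  k = 0: a₀ = 12; p₀/q₀ = 12/1; p₀² − 156·q₀² = 144 − 156 = -12.
  k = 1: m = 12, d = 12, a = ⌊(12 + 12)/12⌋ = 2; p/q = (2·12 + 1)/(2·1 + 0) = 25/2; p² − 156·q² = 625 − 624 = 1.
  The first convergent with p² − 156·q² = 1 gives the fundamental solution (x₁, y₁) = (25, 2).
Step 2: Apply the recurrence (x_{n+1}, y_{n+1}) = (x₁x_n + 156y₁y_n, x₁y_n + y₁x_n) repeatedly.
  From (x_1, y_1) = (25, 2): x_2 = 25·25 + 156·2·2 = 1249; y_2 = 25·2 + 2·25 = 100.
  From (x_2, y_2) = (1249, 100): x_3 = 25·1249 + 156·2·100 = 62425; y_3 = 25·100 + 2·1249 = 4998.
Step 3: Verify x_3² - 156·y_3² = 3896880625 - 3896880624 = 1 (should be 1). ✓

(x_1, y_1) = (25, 2); (x_3, y_3) = (62425, 4998).


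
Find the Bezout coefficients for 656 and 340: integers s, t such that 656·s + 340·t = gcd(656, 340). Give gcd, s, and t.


Euclidean algorithm on (656, 340) — divide until remainder is 0:
  656 = 1 · 340 + 316
  340 = 1 · 316 + 24
  316 = 13 · 24 + 4
  24 = 6 · 4 + 0
gcd(656, 340) = 4.
Track Bezout coefficients alongside the remainders: start with r₀ = 656 = a·1 + b·0 (s = 1, t = 0) and r₁ = 340 = a·0 + b·1 (s = 0, t = 1); each new remainder r_{k+1} = r_{k-1} − q_k·r_k inherits s_{k+1} = s_{k-1} − q_k·s_k, t_{k+1} = t_{k-1} − q_k·t_k, so r_k = a·s_k + b·t_k at every step:
  q = 1: r = 316, s = 1 − 1·0 = 1, t = 0 − 1·1 = -1  (check: 656·1 + 340·(-1) = 316)
  q = 1: r = 24, s = 0 − 1·1 = -1, t = 1 − 1·(-1) = 2  (check: 656·(-1) + 340·2 = 24)
  q = 13: r = 4, s = 1 − 13·(-1) = 14, t = -1 − 13·2 = -27  (check: 656·14 + 340·(-27) = 4)
The row with r = 4 (the gcd) gives the Bezout coefficients s = 14, t = -27.
Result: 656 · (14) + 340 · (-27) = 4.

gcd(656, 340) = 4; s = 14, t = -27 (check: 656·14 + 340·(-27) = 4).


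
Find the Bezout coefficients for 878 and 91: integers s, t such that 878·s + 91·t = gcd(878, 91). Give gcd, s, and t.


Euclidean algorithm on (878, 91) — divide until remainder is 0:
  878 = 9 · 91 + 59
  91 = 1 · 59 + 32
  59 = 1 · 32 + 27
  32 = 1 · 27 + 5
  27 = 5 · 5 + 2
  5 = 2 · 2 + 1
  2 = 2 · 1 + 0
gcd(878, 91) = 1.
Track Bezout coefficients alongside the remainders: start with r₀ = 878 = a·1 + b·0 (s = 1, t = 0) and r₁ = 91 = a·0 + b·1 (s = 0, t = 1); each new remainder r_{k+1} = r_{k-1} − q_k·r_k inherits s_{k+1} = s_{k-1} − q_k·s_k, t_{k+1} = t_{k-1} − q_k·t_k, so r_k = a·s_k + b·t_k at every step:
  q = 9: r = 59, s = 1 − 9·0 = 1, t = 0 − 9·1 = -9  (check: 878·1 + 91·(-9) = 59)
  q = 1: r = 32, s = 0 − 1·1 = -1, t = 1 − 1·(-9) = 10  (check: 878·(-1) + 91·10 = 32)
  q = 1: r = 27, s = 1 − 1·(-1) = 2, t = -9 − 1·10 = -19  (check: 878·2 + 91·(-19) = 27)
  q = 1: r = 5, s = -1 − 1·2 = -3, t = 10 − 1·(-19) = 29  (check: 878·(-3) + 91·29 = 5)
  q = 5: r = 2, s = 2 − 5·(-3) = 17, t = -19 − 5·29 = -164  (check: 878·17 + 91·(-164) = 2)
  q = 2: r = 1, s = -3 − 2·17 = -37, t = 29 − 2·(-164) = 357  (check: 878·(-37) + 91·357 = 1)
The row with r = 1 (the gcd) gives the Bezout coefficients s = -37, t = 357.
Result: 878 · (-37) + 91 · (357) = 1.

gcd(878, 91) = 1; s = -37, t = 357 (check: 878·(-37) + 91·357 = 1).


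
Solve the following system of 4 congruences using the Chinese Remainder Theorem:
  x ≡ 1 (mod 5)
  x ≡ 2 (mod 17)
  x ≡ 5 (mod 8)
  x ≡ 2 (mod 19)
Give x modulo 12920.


Product of moduli M = 5 · 17 · 8 · 19 = 12920.
Merge one congruence at a time:
  Start: x ≡ 1 (mod 5).
  Combine with x ≡ 2 (mod 17); new modulus lcm = 85.
    Write x = 1 + 5·t and substitute into x ≡ 2 (mod 17): 5·t ≡ 2 − 1 = 1 (mod 17).
    The inverse of 5 mod 17 is 7 (since 5·7 = 35 = 2·17 + 1), so t ≡ 7·1 = 7 ≡ 7 (mod 17).
    Then x = 1 + 5·7 = 36, valid modulo lcm(5, 17) = 85: x ≡ 36 (mod 85).
  Combine with x ≡ 5 (mod 8); new modulus lcm = 680.
    Write x = 36 + 85·t and substitute into x ≡ 5 (mod 8): 85·t ≡ 5 − 36 = -31 (mod 8).
    Reduce coefficients mod 8: 5·t ≡ 1 (mod 8).
    The inverse of 5 mod 8 is 5 (since 5·5 = 25 = 3·8 + 1), so t ≡ 5·1 = 5 ≡ 5 (mod 8).
    Then x = 36 + 85·5 = 461, valid modulo lcm(85, 8) = 680: x ≡ 461 (mod 680).
  Combine with x ≡ 2 (mod 19); new modulus lcm = 12920.
    Write x = 461 + 680·t and substitute into x ≡ 2 (mod 19): 680·t ≡ 2 − 461 = -459 (mod 19).
    Reduce coefficients mod 19: 15·t ≡ 16 (mod 19).
    The inverse of 15 mod 19 is 14 (since 15·14 = 210 = 11·19 + 1), so t ≡ 14·16 = 224 ≡ 15 (mod 19).
    Then x = 461 + 680·15 = 10661, valid modulo lcm(680, 19) = 12920: x ≡ 10661 (mod 12920).
Verify against each original: 10661 mod 5 = 1, 10661 mod 17 = 2, 10661 mod 8 = 5, 10661 mod 19 = 2.

x ≡ 10661 (mod 12920).


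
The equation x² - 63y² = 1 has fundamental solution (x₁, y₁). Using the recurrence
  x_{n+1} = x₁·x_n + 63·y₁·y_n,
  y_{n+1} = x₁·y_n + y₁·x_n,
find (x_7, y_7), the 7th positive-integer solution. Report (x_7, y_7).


Step 1: Find the fundamental solution (x₁, y₁) of x² - 63y² = 1.
  Expand √63 as a continued fraction. a₀ = ⌊√63⌋ = 7; iterate m_{k+1} = d_k·a_k − m_k, d_{k+1} = (63 − m_{k+1}²)/d_k, a_{k+1} = ⌊(a₀ + m_{k+1})/d_{k+1}⌋ (starting m₀ = 0, d₀ = 1), with convergents p_k = a_k·p_{k-1} + p_{k-2}, q_k = a_k·q_{k-1} + q_{k-2} (p₋₁ = 1, q₋₁ = 0):
  k = 0: a₀ = 7; p₀/q₀ = 7/1; p₀² − 63·q₀² = 49 − 63 = -14.
  k = 1: m = 7, d = 14, a = ⌊(7 + 7)/14⌋ = 1; p/q = (1·7 + 1)/(1·1 + 0) = 8/1; p² − 63·q² = 64 − 63 = 1.
  The first convergent with p² − 63·q² = 1 gives the fundamental solution (x₁, y₁) = (8, 1).
Step 2: Apply the recurrence (x_{n+1}, y_{n+1}) = (x₁x_n + 63y₁y_n, x₁y_n + y₁x_n) repeatedly.
  From (x_1, y_1) = (8, 1): x_2 = 8·8 + 63·1·1 = 127; y_2 = 8·1 + 1·8 = 16.
  From (x_2, y_2) = (127, 16): x_3 = 8·127 + 63·1·16 = 2024; y_3 = 8·16 + 1·127 = 255.
  From (x_3, y_3) = (2024, 255): x_4 = 8·2024 + 63·1·255 = 32257; y_4 = 8·255 + 1·2024 = 4064.
  From (x_4, y_4) = (32257, 4064): x_5 = 8·32257 + 63·1·4064 = 514088; y_5 = 8·4064 + 1·32257 = 64769.
  From (x_5, y_5) = (514088, 64769): x_6 = 8·514088 + 63·1·64769 = 8193151; y_6 = 8·64769 + 1·514088 = 1032240.
  From (x_6, y_6) = (8193151, 1032240): x_7 = 8·8193151 + 63·1·1032240 = 130576328; y_7 = 8·1032240 + 1·8193151 = 16451071.
Step 3: Verify x_7² - 63·y_7² = 17050177433963584 - 17050177433963583 = 1 (should be 1). ✓

(x_1, y_1) = (8, 1); (x_7, y_7) = (130576328, 16451071).


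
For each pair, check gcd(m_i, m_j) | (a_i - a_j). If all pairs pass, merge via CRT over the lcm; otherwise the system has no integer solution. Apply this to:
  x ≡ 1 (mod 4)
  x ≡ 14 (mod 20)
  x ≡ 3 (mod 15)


Moduli 4, 20, 15 are not pairwise coprime, so CRT works modulo lcm(m_i) when all pairwise compatibility conditions hold.
Pairwise compatibility: gcd(m_i, m_j) must divide a_i - a_j for every pair.
Merge one congruence at a time:
  Start: x ≡ 1 (mod 4).
  Combine with x ≡ 14 (mod 20): gcd(4, 20) = 4, and 14 - 1 = 13 is NOT divisible by 4.
    ⇒ system is inconsistent (no integer solution).

No solution (the system is inconsistent).


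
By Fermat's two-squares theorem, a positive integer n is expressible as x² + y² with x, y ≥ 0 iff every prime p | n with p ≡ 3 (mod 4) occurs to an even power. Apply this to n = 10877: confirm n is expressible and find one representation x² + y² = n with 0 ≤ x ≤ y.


Step 1: Factor n = 10877 = 73 · 149.
Step 2: Check the mod-4 condition on each prime factor: 73 ≡ 1 (mod 4), exponent 1; 149 ≡ 1 (mod 4), exponent 1.
All primes ≡ 3 (mod 4) appear to even exponent (or don't appear), so by the two-squares theorem n IS expressible as a sum of two squares.
Step 3: Build a representation. Here n = 73 · 149 is a product of primes ≡ 1 (mod 4). Each prime p ≡ 1 (mod 4) is itself a sum of two squares; find a² by testing p − a² for a perfect square:
  73: 73 − 1² = 72, 73 − 2² = 69, 73 − 3² = 64 = 8² ⇒ 73 = 3² + 8².
  149: 149 − 1² = 148, 149 − 2² = 145, 149 − 3² = 140, 149 − 4² = 133, 149 − 5² = 124, 149 − 6² = 113, 149 − 7² = 100 = 10² ⇒ 149 = 7² + 10².
  Combine using the Brahmagupta–Fibonacci identity (a² + b²)(c² + d²) = (ac − bd)² + (ad + bc)² = (ac + bd)² + (ad − bc)²:
  73 · 149 = 10877: from (3² + 8²)(7² + 10²), take (3·7 − 8·10, 3·10 + 8·7) = (21 − 80, 30 + 56) = (-59, 86); dropping signs (only squares matter) gives (59, 86); check 59² + 86² = 3481 + 7396 = 10877 ✓.
Step 4: Order so x ≤ y and verify: 59² + 86² = 3481 + 7396 = 10877 = n. ✓

n = 10877 = 59² + 86² (one valid representation with x ≤ y).


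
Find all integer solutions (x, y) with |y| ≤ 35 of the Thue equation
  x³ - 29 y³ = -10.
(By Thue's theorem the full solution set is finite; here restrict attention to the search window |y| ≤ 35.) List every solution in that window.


The equation is x³ - 29y³ = -10. For fixed y, x³ = 29·y³ − 10, so a solution requires the RHS to be a perfect cube.
Strategy: iterate y from -35 to 35, compute RHS = 29·y³ − 10, and check whether it is a (positive or negative) perfect cube.
Check small values of y:
  y = 0: RHS = -10 is not a perfect cube.
  y = 1: RHS = 19 is not a perfect cube.
  y = -1: RHS = -39 is not a perfect cube.
  y = 2: RHS = 222 is not a perfect cube.
  y = -2: RHS = -242 is not a perfect cube.
  y = 3: RHS = 773 is not a perfect cube.
  y = -3: RHS = -793 is not a perfect cube.
Continuing the search up to |y| = 35 finds no solutions either.
No (x, y) in the scanned range satisfies the equation.

No integer solutions with |y| ≤ 35.


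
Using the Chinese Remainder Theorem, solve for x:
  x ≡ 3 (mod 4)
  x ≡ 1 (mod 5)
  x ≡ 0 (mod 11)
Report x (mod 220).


Moduli 4, 5, 11 are pairwise coprime; by CRT there is a unique solution modulo M = 4 · 5 · 11 = 220.
Solve pairwise, accumulating the modulus:
  Start with x ≡ 3 (mod 4).
  Combine with x ≡ 1 (mod 5): since gcd(4, 5) = 1, we get a unique residue mod 20.
    Write x = 3 + 4·t and substitute into x ≡ 1 (mod 5): 4·t ≡ 1 − 3 = -2 (mod 5).
    Reduce coefficients mod 5: 4·t ≡ 3 (mod 5).
    The inverse of 4 mod 5 is 4 (since 4·4 = 16 = 3·5 + 1), so t ≡ 4·3 = 12 ≡ 2 (mod 5).
    Then x = 3 + 4·2 = 11, valid modulo lcm(4, 5) = 20: x ≡ 11 (mod 20).
  Combine with x ≡ 0 (mod 11): since gcd(20, 11) = 1, we get a unique residue mod 220.
    Write x = 11 + 20·t and substitute into x ≡ 0 (mod 11): 20·t ≡ 0 − 11 = -11 (mod 11).
    Reduce coefficients mod 11: 9·t ≡ 0 (mod 11).
    The inverse of 9 mod 11 is 5 (since 9·5 = 45 = 4·11 + 1), so t ≡ 5·0 = 0 ≡ 0 (mod 11).
    Then x = 11 + 20·0 = 11, valid modulo lcm(20, 11) = 220: x ≡ 11 (mod 220).
Verify: 11 mod 4 = 3 ✓, 11 mod 5 = 1 ✓, 11 mod 11 = 0 ✓.

x ≡ 11 (mod 220).


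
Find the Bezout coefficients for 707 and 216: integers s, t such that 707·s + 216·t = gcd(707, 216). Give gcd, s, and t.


Euclidean algorithm on (707, 216) — divide until remainder is 0:
  707 = 3 · 216 + 59
  216 = 3 · 59 + 39
  59 = 1 · 39 + 20
  39 = 1 · 20 + 19
  20 = 1 · 19 + 1
  19 = 19 · 1 + 0
gcd(707, 216) = 1.
Track Bezout coefficients alongside the remainders: start with r₀ = 707 = a·1 + b·0 (s = 1, t = 0) and r₁ = 216 = a·0 + b·1 (s = 0, t = 1); each new remainder r_{k+1} = r_{k-1} − q_k·r_k inherits s_{k+1} = s_{k-1} − q_k·s_k, t_{k+1} = t_{k-1} − q_k·t_k, so r_k = a·s_k + b·t_k at every step:
  q = 3: r = 59, s = 1 − 3·0 = 1, t = 0 − 3·1 = -3  (check: 707·1 + 216·(-3) = 59)
  q = 3: r = 39, s = 0 − 3·1 = -3, t = 1 − 3·(-3) = 10  (check: 707·(-3) + 216·10 = 39)
  q = 1: r = 20, s = 1 − 1·(-3) = 4, t = -3 − 1·10 = -13  (check: 707·4 + 216·(-13) = 20)
  q = 1: r = 19, s = -3 − 1·4 = -7, t = 10 − 1·(-13) = 23  (check: 707·(-7) + 216·23 = 19)
  q = 1: r = 1, s = 4 − 1·(-7) = 11, t = -13 − 1·23 = -36  (check: 707·11 + 216·(-36) = 1)
The row with r = 1 (the gcd) gives the Bezout coefficients s = 11, t = -36.
Result: 707 · (11) + 216 · (-36) = 1.

gcd(707, 216) = 1; s = 11, t = -36 (check: 707·11 + 216·(-36) = 1).


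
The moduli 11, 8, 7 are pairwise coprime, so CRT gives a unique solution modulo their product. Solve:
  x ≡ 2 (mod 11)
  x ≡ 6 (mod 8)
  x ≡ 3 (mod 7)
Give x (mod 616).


Moduli 11, 8, 7 are pairwise coprime; by CRT there is a unique solution modulo M = 11 · 8 · 7 = 616.
Solve pairwise, accumulating the modulus:
  Start with x ≡ 2 (mod 11).
  Combine with x ≡ 6 (mod 8): since gcd(11, 8) = 1, we get a unique residue mod 88.
    Write x = 2 + 11·t and substitute into x ≡ 6 (mod 8): 11·t ≡ 6 − 2 = 4 (mod 8).
    Reduce coefficients mod 8: 3·t ≡ 4 (mod 8).
    The inverse of 3 mod 8 is 3 (since 3·3 = 9 = 1·8 + 1), so t ≡ 3·4 = 12 ≡ 4 (mod 8).
    Then x = 2 + 11·4 = 46, valid modulo lcm(11, 8) = 88: x ≡ 46 (mod 88).
  Combine with x ≡ 3 (mod 7): since gcd(88, 7) = 1, we get a unique residue mod 616.
    Write x = 46 + 88·t and substitute into x ≡ 3 (mod 7): 88·t ≡ 3 − 46 = -43 (mod 7).
    Reduce coefficients mod 7: 4·t ≡ 6 (mod 7).
    The inverse of 4 mod 7 is 2 (since 4·2 = 8 = 1·7 + 1), so t ≡ 2·6 = 12 ≡ 5 (mod 7).
    Then x = 46 + 88·5 = 486, valid modulo lcm(88, 7) = 616: x ≡ 486 (mod 616).
Verify: 486 mod 11 = 2 ✓, 486 mod 8 = 6 ✓, 486 mod 7 = 3 ✓.

x ≡ 486 (mod 616).


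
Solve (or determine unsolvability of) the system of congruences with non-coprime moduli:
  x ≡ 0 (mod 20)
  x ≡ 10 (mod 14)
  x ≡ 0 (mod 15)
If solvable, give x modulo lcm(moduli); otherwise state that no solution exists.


Moduli 20, 14, 15 are not pairwise coprime, so CRT works modulo lcm(m_i) when all pairwise compatibility conditions hold.
Pairwise compatibility: gcd(m_i, m_j) must divide a_i - a_j for every pair.
Merge one congruence at a time:
  Start: x ≡ 0 (mod 20).
  Combine with x ≡ 10 (mod 14): gcd(20, 14) = 2; 10 - 0 = 10, which IS divisible by 2, so compatible.
    Write x = 0 + 20·t and substitute into x ≡ 10 (mod 14): 20·t ≡ 10 − 0 = 10 (mod 14).
    Divide the congruence (and modulus) by g = 2: 10·t ≡ 5 (mod 7).
    Reduce coefficients mod 7: 3·t ≡ 5 (mod 7).
    The inverse of 3 mod 7 is 5 (since 3·5 = 15 = 2·7 + 1), so t ≡ 5·5 = 25 ≡ 4 (mod 7).
    Then x = 0 + 20·4 = 80, valid modulo lcm(20, 14) = 140: x ≡ 80 (mod 140).
  Combine with x ≡ 0 (mod 15): gcd(140, 15) = 5; 0 - 80 = -80, which IS divisible by 5, so compatible.
    Write x = 80 + 140·t and substitute into x ≡ 0 (mod 15): 140·t ≡ 0 − 80 = -80 (mod 15).
    Divide the congruence (and modulus) by g = 5: 28·t ≡ -16 (mod 3).
    Reduce coefficients mod 3: 1·t ≡ 2 (mod 3).
    So t ≡ 2 (mod 3).
    Then x = 80 + 140·2 = 360, valid modulo lcm(140, 15) = 420: x ≡ 360 (mod 420).
Verify: 360 mod 20 = 0, 360 mod 14 = 10, 360 mod 15 = 0.

x ≡ 360 (mod 420).


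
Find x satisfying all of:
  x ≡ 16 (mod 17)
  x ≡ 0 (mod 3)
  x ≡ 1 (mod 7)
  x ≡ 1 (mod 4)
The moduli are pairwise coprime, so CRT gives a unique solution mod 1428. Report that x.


Product of moduli M = 17 · 3 · 7 · 4 = 1428.
Merge one congruence at a time:
  Start: x ≡ 16 (mod 17).
  Combine with x ≡ 0 (mod 3); new modulus lcm = 51.
    Write x = 16 + 17·t and substitute into x ≡ 0 (mod 3): 17·t ≡ 0 − 16 = -16 (mod 3).
    Reduce coefficients mod 3: 2·t ≡ 2 (mod 3).
    The inverse of 2 mod 3 is 2 (since 2·2 = 4 = 1·3 + 1), so t ≡ 2·2 = 4 ≡ 1 (mod 3).
    Then x = 16 + 17·1 = 33, valid modulo lcm(17, 3) = 51: x ≡ 33 (mod 51).
  Combine with x ≡ 1 (mod 7); new modulus lcm = 357.
    Write x = 33 + 51·t and substitute into x ≡ 1 (mod 7): 51·t ≡ 1 − 33 = -32 (mod 7).
    Reduce coefficients mod 7: 2·t ≡ 3 (mod 7).
    The inverse of 2 mod 7 is 4 (since 2·4 = 8 = 1·7 + 1), so t ≡ 4·3 = 12 ≡ 5 (mod 7).
    Then x = 33 + 51·5 = 288, valid modulo lcm(51, 7) = 357: x ≡ 288 (mod 357).
  Combine with x ≡ 1 (mod 4); new modulus lcm = 1428.
    Write x = 288 + 357·t and substitute into x ≡ 1 (mod 4): 357·t ≡ 1 − 288 = -287 (mod 4).
    Reduce coefficients mod 4: 1·t ≡ 1 (mod 4).
    So t ≡ 1 (mod 4).
    Then x = 288 + 357·1 = 645, valid modulo lcm(357, 4) = 1428: x ≡ 645 (mod 1428).
Verify against each original: 645 mod 17 = 16, 645 mod 3 = 0, 645 mod 7 = 1, 645 mod 4 = 1.

x ≡ 645 (mod 1428).


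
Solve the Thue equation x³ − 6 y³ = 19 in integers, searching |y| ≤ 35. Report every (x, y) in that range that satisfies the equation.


The equation is x³ - 6y³ = 19. For fixed y, x³ = 6·y³ + 19, so a solution requires the RHS to be a perfect cube.
Strategy: iterate y from -35 to 35, compute RHS = 6·y³ + 19, and check whether it is a (positive or negative) perfect cube.
Check small values of y:
  y = 0: RHS = 19 is not a perfect cube.
  y = 1: RHS = 25 is not a perfect cube.
  y = -1: RHS = 13 is not a perfect cube.
  y = 2: RHS = 67 is not a perfect cube.
  y = -2: RHS = -29 is not a perfect cube.
  y = 3: RHS = 181 is not a perfect cube.
  y = -3: RHS = -143 is not a perfect cube.
Continuing the search up to |y| = 35 finds no solutions either.
No (x, y) in the scanned range satisfies the equation.

No integer solutions with |y| ≤ 35.


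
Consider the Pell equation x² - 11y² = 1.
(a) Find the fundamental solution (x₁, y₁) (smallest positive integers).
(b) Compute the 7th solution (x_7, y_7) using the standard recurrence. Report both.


Step 1: Find the fundamental solution (x₁, y₁) of x² - 11y² = 1.
  Expand √11 as a continued fraction. a₀ = ⌊√11⌋ = 3; iterate m_{k+1} = d_k·a_k − m_k, d_{k+1} = (11 − m_{k+1}²)/d_k, a_{k+1} = ⌊(a₀ + m_{k+1})/d_{k+1}⌋ (starting m₀ = 0, d₀ = 1), with convergents p_k = a_k·p_{k-1} + p_{k-2}, q_k = a_k·q_{k-1} + q_{k-2} (p₋₁ = 1, q₋₁ = 0):
  k = 0: a₀ = 3; p₀/q₀ = 3/1; p₀² − 11·q₀² = 9 − 11 = -2.
  k = 1: m = 3, d = 2, a = ⌊(3 + 3)/2⌋ = 3; p/q = (3·3 + 1)/(3·1 + 0) = 10/3; p² − 11·q² = 100 − 99 = 1.
  The first convergent with p² − 11·q² = 1 gives the fundamental solution (x₁, y₁) = (10, 3).
Step 2: Apply the recurrence (x_{n+1}, y_{n+1}) = (x₁x_n + 11y₁y_n, x₁y_n + y₁x_n) repeatedly.
  From (x_1, y_1) = (10, 3): x_2 = 10·10 + 11·3·3 = 199; y_2 = 10·3 + 3·10 = 60.
  From (x_2, y_2) = (199, 60): x_3 = 10·199 + 11·3·60 = 3970; y_3 = 10·60 + 3·199 = 1197.
  From (x_3, y_3) = (3970, 1197): x_4 = 10·3970 + 11·3·1197 = 79201; y_4 = 10·1197 + 3·3970 = 23880.
  From (x_4, y_4) = (79201, 23880): x_5 = 10·79201 + 11·3·23880 = 1580050; y_5 = 10·23880 + 3·79201 = 476403.
  From (x_5, y_5) = (1580050, 476403): x_6 = 10·1580050 + 11·3·476403 = 31521799; y_6 = 10·476403 + 3·1580050 = 9504180.
  From (x_6, y_6) = (31521799, 9504180): x_7 = 10·31521799 + 11·3·9504180 = 628855930; y_7 = 10·9504180 + 3·31521799 = 189607197.
Step 3: Verify x_7² - 11·y_7² = 395459780696164900 - 395459780696164899 = 1 (should be 1). ✓

(x_1, y_1) = (10, 3); (x_7, y_7) = (628855930, 189607197).


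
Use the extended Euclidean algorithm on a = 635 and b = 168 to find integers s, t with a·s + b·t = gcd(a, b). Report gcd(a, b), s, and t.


Euclidean algorithm on (635, 168) — divide until remainder is 0:
  635 = 3 · 168 + 131
  168 = 1 · 131 + 37
  131 = 3 · 37 + 20
  37 = 1 · 20 + 17
  20 = 1 · 17 + 3
  17 = 5 · 3 + 2
  3 = 1 · 2 + 1
  2 = 2 · 1 + 0
gcd(635, 168) = 1.
Track Bezout coefficients alongside the remainders: start with r₀ = 635 = a·1 + b·0 (s = 1, t = 0) and r₁ = 168 = a·0 + b·1 (s = 0, t = 1); each new remainder r_{k+1} = r_{k-1} − q_k·r_k inherits s_{k+1} = s_{k-1} − q_k·s_k, t_{k+1} = t_{k-1} − q_k·t_k, so r_k = a·s_k + b·t_k at every step:
  q = 3: r = 131, s = 1 − 3·0 = 1, t = 0 − 3·1 = -3  (check: 635·1 + 168·(-3) = 131)
  q = 1: r = 37, s = 0 − 1·1 = -1, t = 1 − 1·(-3) = 4  (check: 635·(-1) + 168·4 = 37)
  q = 3: r = 20, s = 1 − 3·(-1) = 4, t = -3 − 3·4 = -15  (check: 635·4 + 168·(-15) = 20)
  q = 1: r = 17, s = -1 − 1·4 = -5, t = 4 − 1·(-15) = 19  (check: 635·(-5) + 168·19 = 17)
  q = 1: r = 3, s = 4 − 1·(-5) = 9, t = -15 − 1·19 = -34  (check: 635·9 + 168·(-34) = 3)
  q = 5: r = 2, s = -5 − 5·9 = -50, t = 19 − 5·(-34) = 189  (check: 635·(-50) + 168·189 = 2)
  q = 1: r = 1, s = 9 − 1·(-50) = 59, t = -34 − 1·189 = -223  (check: 635·59 + 168·(-223) = 1)
The row with r = 1 (the gcd) gives the Bezout coefficients s = 59, t = -223.
Result: 635 · (59) + 168 · (-223) = 1.

gcd(635, 168) = 1; s = 59, t = -223 (check: 635·59 + 168·(-223) = 1).


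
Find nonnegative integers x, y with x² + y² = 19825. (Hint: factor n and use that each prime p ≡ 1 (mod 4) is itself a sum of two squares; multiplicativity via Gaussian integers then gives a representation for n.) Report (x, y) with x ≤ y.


Step 1: Factor n = 19825 = 5^2 · 13 · 61.
Step 2: Check the mod-4 condition on each prime factor: 5 ≡ 1 (mod 4), exponent 2; 13 ≡ 1 (mod 4), exponent 1; 61 ≡ 1 (mod 4), exponent 1.
All primes ≡ 3 (mod 4) appear to even exponent (or don't appear), so by the two-squares theorem n IS expressible as a sum of two squares.
Step 3: Build a representation. Group n = k² · m with k = 5 and m = 13 · 61 = 793 (a product of primes ≡ 1 (mod 4)); a representation of m scales to one of n via (k·x)² + (k·y)² = k²(x² + y²). Each prime p ≡ 1 (mod 4) is itself a sum of two squares; find a² by testing p − a² for a perfect square:
  13: 13 − 1² = 12, 13 − 2² = 9 = 3² ⇒ 13 = 2² + 3².
  61: 61 − 1² = 60, 61 − 2² = 57, 61 − 3² = 52, 61 − 4² = 45, 61 − 5² = 36 = 6² ⇒ 61 = 5² + 6².
  Combine using the Brahmagupta–Fibonacci identity (a² + b²)(c² + d²) = (ac − bd)² + (ad + bc)² = (ac + bd)² + (ad − bc)²:
  13 · 61 = 793: from (2² + 3²)(5² + 6²), take (2·5 − 3·6, 2·6 + 3·5) = (10 − 18, 12 + 15) = (-8, 27); dropping signs (only squares matter) gives (8, 27); check 8² + 27² = 64 + 729 = 793 ✓.
  Scale by k = 5: (5·8, 5·27) = (40, 135).
Step 4: Order so x ≤ y and verify: 40² + 135² = 1600 + 18225 = 19825 = n. ✓

n = 19825 = 40² + 135² (one valid representation with x ≤ y).


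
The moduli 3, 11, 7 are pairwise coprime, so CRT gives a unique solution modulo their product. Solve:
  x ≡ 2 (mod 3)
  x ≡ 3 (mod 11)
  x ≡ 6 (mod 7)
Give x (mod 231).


Moduli 3, 11, 7 are pairwise coprime; by CRT there is a unique solution modulo M = 3 · 11 · 7 = 231.
Solve pairwise, accumulating the modulus:
  Start with x ≡ 2 (mod 3).
  Combine with x ≡ 3 (mod 11): since gcd(3, 11) = 1, we get a unique residue mod 33.
    Write x = 2 + 3·t and substitute into x ≡ 3 (mod 11): 3·t ≡ 3 − 2 = 1 (mod 11).
    The inverse of 3 mod 11 is 4 (since 3·4 = 12 = 1·11 + 1), so t ≡ 4·1 = 4 ≡ 4 (mod 11).
    Then x = 2 + 3·4 = 14, valid modulo lcm(3, 11) = 33: x ≡ 14 (mod 33).
  Combine with x ≡ 6 (mod 7): since gcd(33, 7) = 1, we get a unique residue mod 231.
    Write x = 14 + 33·t and substitute into x ≡ 6 (mod 7): 33·t ≡ 6 − 14 = -8 (mod 7).
    Reduce coefficients mod 7: 5·t ≡ 6 (mod 7).
    The inverse of 5 mod 7 is 3 (since 5·3 = 15 = 2·7 + 1), so t ≡ 3·6 = 18 ≡ 4 (mod 7).
    Then x = 14 + 33·4 = 146, valid modulo lcm(33, 7) = 231: x ≡ 146 (mod 231).
Verify: 146 mod 3 = 2 ✓, 146 mod 11 = 3 ✓, 146 mod 7 = 6 ✓.

x ≡ 146 (mod 231).


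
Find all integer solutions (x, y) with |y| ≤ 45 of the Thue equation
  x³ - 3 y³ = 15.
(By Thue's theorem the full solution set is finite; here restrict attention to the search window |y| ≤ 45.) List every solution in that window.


The equation is x³ - 3y³ = 15. For fixed y, x³ = 3·y³ + 15, so a solution requires the RHS to be a perfect cube.
Strategy: iterate y from -45 to 45, compute RHS = 3·y³ + 15, and check whether it is a (positive or negative) perfect cube.
Check small values of y:
  y = 0: RHS = 15 is not a perfect cube.
  y = 1: RHS = 18 is not a perfect cube.
  y = -1: RHS = 12 is not a perfect cube.
  y = 2: RHS = 39 is not a perfect cube.
  y = -2: RHS = -9 is not a perfect cube.
  y = 3: RHS = 96 is not a perfect cube.
  y = -3: RHS = -66 is not a perfect cube.
Continuing the search up to |y| = 45 finds no solutions either.
No (x, y) in the scanned range satisfies the equation.

No integer solutions with |y| ≤ 45.


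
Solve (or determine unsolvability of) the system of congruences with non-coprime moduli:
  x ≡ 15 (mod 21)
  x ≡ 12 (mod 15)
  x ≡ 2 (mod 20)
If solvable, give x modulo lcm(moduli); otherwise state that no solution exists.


Moduli 21, 15, 20 are not pairwise coprime, so CRT works modulo lcm(m_i) when all pairwise compatibility conditions hold.
Pairwise compatibility: gcd(m_i, m_j) must divide a_i - a_j for every pair.
Merge one congruence at a time:
  Start: x ≡ 15 (mod 21).
  Combine with x ≡ 12 (mod 15): gcd(21, 15) = 3; 12 - 15 = -3, which IS divisible by 3, so compatible.
    Write x = 15 + 21·t and substitute into x ≡ 12 (mod 15): 21·t ≡ 12 − 15 = -3 (mod 15).
    Divide the congruence (and modulus) by g = 3: 7·t ≡ -1 (mod 5).
    Reduce coefficients mod 5: 2·t ≡ 4 (mod 5).
    The inverse of 2 mod 5 is 3 (since 2·3 = 6 = 1·5 + 1), so t ≡ 3·4 = 12 ≡ 2 (mod 5).
    Then x = 15 + 21·2 = 57, valid modulo lcm(21, 15) = 105: x ≡ 57 (mod 105).
  Combine with x ≡ 2 (mod 20): gcd(105, 20) = 5; 2 - 57 = -55, which IS divisible by 5, so compatible.
    Write x = 57 + 105·t and substitute into x ≡ 2 (mod 20): 105·t ≡ 2 − 57 = -55 (mod 20).
    Divide the congruence (and modulus) by g = 5: 21·t ≡ -11 (mod 4).
    Reduce coefficients mod 4: 1·t ≡ 1 (mod 4).
    So t ≡ 1 (mod 4).
    Then x = 57 + 105·1 = 162, valid modulo lcm(105, 20) = 420: x ≡ 162 (mod 420).
Verify: 162 mod 21 = 15, 162 mod 15 = 12, 162 mod 20 = 2.

x ≡ 162 (mod 420).


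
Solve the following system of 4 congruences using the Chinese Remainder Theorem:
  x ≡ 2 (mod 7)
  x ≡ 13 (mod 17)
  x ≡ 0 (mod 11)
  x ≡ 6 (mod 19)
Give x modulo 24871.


Product of moduli M = 7 · 17 · 11 · 19 = 24871.
Merge one congruence at a time:
  Start: x ≡ 2 (mod 7).
  Combine with x ≡ 13 (mod 17); new modulus lcm = 119.
    Write x = 2 + 7·t and substitute into x ≡ 13 (mod 17): 7·t ≡ 13 − 2 = 11 (mod 17).
    The inverse of 7 mod 17 is 5 (since 7·5 = 35 = 2·17 + 1), so t ≡ 5·11 = 55 ≡ 4 (mod 17).
    Then x = 2 + 7·4 = 30, valid modulo lcm(7, 17) = 119: x ≡ 30 (mod 119).
  Combine with x ≡ 0 (mod 11); new modulus lcm = 1309.
    Write x = 30 + 119·t and substitute into x ≡ 0 (mod 11): 119·t ≡ 0 − 30 = -30 (mod 11).
    Reduce coefficients mod 11: 9·t ≡ 3 (mod 11).
    The inverse of 9 mod 11 is 5 (since 9·5 = 45 = 4·11 + 1), so t ≡ 5·3 = 15 ≡ 4 (mod 11).
    Then x = 30 + 119·4 = 506, valid modulo lcm(119, 11) = 1309: x ≡ 506 (mod 1309).
  Combine with x ≡ 6 (mod 19); new modulus lcm = 24871.
    Write x = 506 + 1309·t and substitute into x ≡ 6 (mod 19): 1309·t ≡ 6 − 506 = -500 (mod 19).
    Reduce coefficients mod 19: 17·t ≡ 13 (mod 19).
    The inverse of 17 mod 19 is 9 (since 17·9 = 153 = 8·19 + 1), so t ≡ 9·13 = 117 ≡ 3 (mod 19).
    Then x = 506 + 1309·3 = 4433, valid modulo lcm(1309, 19) = 24871: x ≡ 4433 (mod 24871).
Verify against each original: 4433 mod 7 = 2, 4433 mod 17 = 13, 4433 mod 11 = 0, 4433 mod 19 = 6.

x ≡ 4433 (mod 24871).


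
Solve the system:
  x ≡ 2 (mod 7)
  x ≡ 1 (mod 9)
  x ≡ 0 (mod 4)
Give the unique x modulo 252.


Moduli 7, 9, 4 are pairwise coprime; by CRT there is a unique solution modulo M = 7 · 9 · 4 = 252.
Solve pairwise, accumulating the modulus:
  Start with x ≡ 2 (mod 7).
  Combine with x ≡ 1 (mod 9): since gcd(7, 9) = 1, we get a unique residue mod 63.
    Write x = 2 + 7·t and substitute into x ≡ 1 (mod 9): 7·t ≡ 1 − 2 = -1 (mod 9).
    Reduce coefficients mod 9: 7·t ≡ 8 (mod 9).
    The inverse of 7 mod 9 is 4 (since 7·4 = 28 = 3·9 + 1), so t ≡ 4·8 = 32 ≡ 5 (mod 9).
    Then x = 2 + 7·5 = 37, valid modulo lcm(7, 9) = 63: x ≡ 37 (mod 63).
  Combine with x ≡ 0 (mod 4): since gcd(63, 4) = 1, we get a unique residue mod 252.
    Write x = 37 + 63·t and substitute into x ≡ 0 (mod 4): 63·t ≡ 0 − 37 = -37 (mod 4).
    Reduce coefficients mod 4: 3·t ≡ 3 (mod 4).
    The inverse of 3 mod 4 is 3 (since 3·3 = 9 = 2·4 + 1), so t ≡ 3·3 = 9 ≡ 1 (mod 4).
    Then x = 37 + 63·1 = 100, valid modulo lcm(63, 4) = 252: x ≡ 100 (mod 252).
Verify: 100 mod 7 = 2 ✓, 100 mod 9 = 1 ✓, 100 mod 4 = 0 ✓.

x ≡ 100 (mod 252).


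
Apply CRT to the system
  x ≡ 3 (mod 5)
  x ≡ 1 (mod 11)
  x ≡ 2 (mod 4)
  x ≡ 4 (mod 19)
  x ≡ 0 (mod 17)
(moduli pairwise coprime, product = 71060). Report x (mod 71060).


Product of moduli M = 5 · 11 · 4 · 19 · 17 = 71060.
Merge one congruence at a time:
  Start: x ≡ 3 (mod 5).
  Combine with x ≡ 1 (mod 11); new modulus lcm = 55.
    Write x = 3 + 5·t and substitute into x ≡ 1 (mod 11): 5·t ≡ 1 − 3 = -2 (mod 11).
    Reduce coefficients mod 11: 5·t ≡ 9 (mod 11).
    The inverse of 5 mod 11 is 9 (since 5·9 = 45 = 4·11 + 1), so t ≡ 9·9 = 81 ≡ 4 (mod 11).
    Then x = 3 + 5·4 = 23, valid modulo lcm(5, 11) = 55: x ≡ 23 (mod 55).
  Combine with x ≡ 2 (mod 4); new modulus lcm = 220.
    Write x = 23 + 55·t and substitute into x ≡ 2 (mod 4): 55·t ≡ 2 − 23 = -21 (mod 4).
    Reduce coefficients mod 4: 3·t ≡ 3 (mod 4).
    The inverse of 3 mod 4 is 3 (since 3·3 = 9 = 2·4 + 1), so t ≡ 3·3 = 9 ≡ 1 (mod 4).
    Then x = 23 + 55·1 = 78, valid modulo lcm(55, 4) = 220: x ≡ 78 (mod 220).
  Combine with x ≡ 4 (mod 19); new modulus lcm = 4180.
    Write x = 78 + 220·t and substitute into x ≡ 4 (mod 19): 220·t ≡ 4 − 78 = -74 (mod 19).
    Reduce coefficients mod 19: 11·t ≡ 2 (mod 19).
    The inverse of 11 mod 19 is 7 (since 11·7 = 77 = 4·19 + 1), so t ≡ 7·2 = 14 ≡ 14 (mod 19).
    Then x = 78 + 220·14 = 3158, valid modulo lcm(220, 19) = 4180: x ≡ 3158 (mod 4180).
  Combine with x ≡ 0 (mod 17); new modulus lcm = 71060.
    Write x = 3158 + 4180·t and substitute into x ≡ 0 (mod 17): 4180·t ≡ 0 − 3158 = -3158 (mod 17).
    Reduce coefficients mod 17: 15·t ≡ 4 (mod 17).
    The inverse of 15 mod 17 is 8 (since 15·8 = 120 = 7·17 + 1), so t ≡ 8·4 = 32 ≡ 15 (mod 17).
    Then x = 3158 + 4180·15 = 65858, valid modulo lcm(4180, 17) = 71060: x ≡ 65858 (mod 71060).
Verify against each original: 65858 mod 5 = 3, 65858 mod 11 = 1, 65858 mod 4 = 2, 65858 mod 19 = 4, 65858 mod 17 = 0.

x ≡ 65858 (mod 71060).


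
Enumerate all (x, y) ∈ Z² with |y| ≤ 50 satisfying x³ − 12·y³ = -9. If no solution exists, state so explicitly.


The equation is x³ - 12y³ = -9. For fixed y, x³ = 12·y³ − 9, so a solution requires the RHS to be a perfect cube.
Strategy: iterate y from -50 to 50, compute RHS = 12·y³ − 9, and check whether it is a (positive or negative) perfect cube.
Check small values of y:
  y = 0: RHS = -9 is not a perfect cube.
  y = 1: RHS = 3 is not a perfect cube.
  y = -1: RHS = -21 is not a perfect cube.
  y = 2: RHS = 87 is not a perfect cube.
  y = -2: RHS = -105 is not a perfect cube.
  y = 3: RHS = 315 is not a perfect cube.
  y = -3: RHS = -333 is not a perfect cube.
Continuing the search up to |y| = 50 finds no solutions either.
No (x, y) in the scanned range satisfies the equation.

No integer solutions with |y| ≤ 50.


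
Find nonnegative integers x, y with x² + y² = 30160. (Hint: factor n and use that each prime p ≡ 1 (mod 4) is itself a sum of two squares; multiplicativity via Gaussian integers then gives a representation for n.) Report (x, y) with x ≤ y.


Step 1: Factor n = 30160 = 2^4 · 5 · 13 · 29.
Step 2: Check the mod-4 condition on each prime factor: 2 = 2 (special); 5 ≡ 1 (mod 4), exponent 1; 13 ≡ 1 (mod 4), exponent 1; 29 ≡ 1 (mod 4), exponent 1.
All primes ≡ 3 (mod 4) appear to even exponent (or don't appear), so by the two-squares theorem n IS expressible as a sum of two squares.
Step 3: Build a representation. Group n = k² · m with k = 4 and m = 5 · 13 · 29 = 1885 (a product of primes ≡ 1 (mod 4)); a representation of m scales to one of n via (k·x)² + (k·y)² = k²(x² + y²). Each prime p ≡ 1 (mod 4) is itself a sum of two squares; find a² by testing p − a² for a perfect square:
  5: 5 − 1² = 4 = 2² ⇒ 5 = 1² + 2².
  13: 13 − 1² = 12, 13 − 2² = 9 = 3² ⇒ 13 = 2² + 3².
  29: 29 − 1² = 28, 29 − 2² = 25 = 5² ⇒ 29 = 2² + 5².
  Combine using the Brahmagupta–Fibonacci identity (a² + b²)(c² + d²) = (ac − bd)² + (ad + bc)² = (ac + bd)² + (ad − bc)²:
  5 · 13 = 65: from (1² + 2²)(2² + 3²), take (1·2 − 2·3, 1·3 + 2·2) = (2 − 6, 3 + 4) = (-4, 7); dropping signs (only squares matter) gives (4, 7); check 4² + 7² = 16 + 49 = 65 ✓.
  65 · 29 = 1885: from (4² + 7²)(2² + 5²), take (4·2 − 7·5, 4·5 + 7·2) = (8 − 35, 20 + 14) = (-27, 34); dropping signs (only squares matter) gives (27, 34); check 27² + 34² = 729 + 1156 = 1885 ✓.
  Scale by k = 4: (4·27, 4·34) = (108, 136).
Step 4: Order so x ≤ y and verify: 108² + 136² = 11664 + 18496 = 30160 = n. ✓

n = 30160 = 108² + 136² (one valid representation with x ≤ y).
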